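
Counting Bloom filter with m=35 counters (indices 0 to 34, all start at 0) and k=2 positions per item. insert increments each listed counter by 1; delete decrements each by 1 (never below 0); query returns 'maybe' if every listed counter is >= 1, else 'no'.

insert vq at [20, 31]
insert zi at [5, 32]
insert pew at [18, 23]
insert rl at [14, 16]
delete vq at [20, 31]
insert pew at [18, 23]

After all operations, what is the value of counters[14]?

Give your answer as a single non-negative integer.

Step 1: insert vq at [20, 31] -> counters=[0,0,0,0,0,0,0,0,0,0,0,0,0,0,0,0,0,0,0,0,1,0,0,0,0,0,0,0,0,0,0,1,0,0,0]
Step 2: insert zi at [5, 32] -> counters=[0,0,0,0,0,1,0,0,0,0,0,0,0,0,0,0,0,0,0,0,1,0,0,0,0,0,0,0,0,0,0,1,1,0,0]
Step 3: insert pew at [18, 23] -> counters=[0,0,0,0,0,1,0,0,0,0,0,0,0,0,0,0,0,0,1,0,1,0,0,1,0,0,0,0,0,0,0,1,1,0,0]
Step 4: insert rl at [14, 16] -> counters=[0,0,0,0,0,1,0,0,0,0,0,0,0,0,1,0,1,0,1,0,1,0,0,1,0,0,0,0,0,0,0,1,1,0,0]
Step 5: delete vq at [20, 31] -> counters=[0,0,0,0,0,1,0,0,0,0,0,0,0,0,1,0,1,0,1,0,0,0,0,1,0,0,0,0,0,0,0,0,1,0,0]
Step 6: insert pew at [18, 23] -> counters=[0,0,0,0,0,1,0,0,0,0,0,0,0,0,1,0,1,0,2,0,0,0,0,2,0,0,0,0,0,0,0,0,1,0,0]
Final counters=[0,0,0,0,0,1,0,0,0,0,0,0,0,0,1,0,1,0,2,0,0,0,0,2,0,0,0,0,0,0,0,0,1,0,0] -> counters[14]=1

Answer: 1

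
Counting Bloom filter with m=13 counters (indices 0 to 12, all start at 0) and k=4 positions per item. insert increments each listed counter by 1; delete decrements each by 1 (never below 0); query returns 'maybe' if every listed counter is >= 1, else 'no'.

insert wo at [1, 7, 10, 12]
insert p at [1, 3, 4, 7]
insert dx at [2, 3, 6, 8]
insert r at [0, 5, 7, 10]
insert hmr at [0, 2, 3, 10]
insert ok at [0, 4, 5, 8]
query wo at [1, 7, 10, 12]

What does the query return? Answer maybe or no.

Step 1: insert wo at [1, 7, 10, 12] -> counters=[0,1,0,0,0,0,0,1,0,0,1,0,1]
Step 2: insert p at [1, 3, 4, 7] -> counters=[0,2,0,1,1,0,0,2,0,0,1,0,1]
Step 3: insert dx at [2, 3, 6, 8] -> counters=[0,2,1,2,1,0,1,2,1,0,1,0,1]
Step 4: insert r at [0, 5, 7, 10] -> counters=[1,2,1,2,1,1,1,3,1,0,2,0,1]
Step 5: insert hmr at [0, 2, 3, 10] -> counters=[2,2,2,3,1,1,1,3,1,0,3,0,1]
Step 6: insert ok at [0, 4, 5, 8] -> counters=[3,2,2,3,2,2,1,3,2,0,3,0,1]
Query wo: check counters[1]=2 counters[7]=3 counters[10]=3 counters[12]=1 -> maybe

Answer: maybe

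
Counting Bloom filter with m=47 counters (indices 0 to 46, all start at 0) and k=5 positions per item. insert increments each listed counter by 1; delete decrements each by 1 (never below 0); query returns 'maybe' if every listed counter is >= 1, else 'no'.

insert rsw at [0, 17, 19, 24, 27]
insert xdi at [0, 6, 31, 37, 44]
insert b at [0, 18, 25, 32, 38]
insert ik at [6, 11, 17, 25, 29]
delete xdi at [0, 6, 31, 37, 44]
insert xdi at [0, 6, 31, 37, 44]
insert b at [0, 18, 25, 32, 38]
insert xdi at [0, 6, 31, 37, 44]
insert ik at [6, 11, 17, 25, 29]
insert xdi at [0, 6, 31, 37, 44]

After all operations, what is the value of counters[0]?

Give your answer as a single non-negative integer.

Answer: 6

Derivation:
Step 1: insert rsw at [0, 17, 19, 24, 27] -> counters=[1,0,0,0,0,0,0,0,0,0,0,0,0,0,0,0,0,1,0,1,0,0,0,0,1,0,0,1,0,0,0,0,0,0,0,0,0,0,0,0,0,0,0,0,0,0,0]
Step 2: insert xdi at [0, 6, 31, 37, 44] -> counters=[2,0,0,0,0,0,1,0,0,0,0,0,0,0,0,0,0,1,0,1,0,0,0,0,1,0,0,1,0,0,0,1,0,0,0,0,0,1,0,0,0,0,0,0,1,0,0]
Step 3: insert b at [0, 18, 25, 32, 38] -> counters=[3,0,0,0,0,0,1,0,0,0,0,0,0,0,0,0,0,1,1,1,0,0,0,0,1,1,0,1,0,0,0,1,1,0,0,0,0,1,1,0,0,0,0,0,1,0,0]
Step 4: insert ik at [6, 11, 17, 25, 29] -> counters=[3,0,0,0,0,0,2,0,0,0,0,1,0,0,0,0,0,2,1,1,0,0,0,0,1,2,0,1,0,1,0,1,1,0,0,0,0,1,1,0,0,0,0,0,1,0,0]
Step 5: delete xdi at [0, 6, 31, 37, 44] -> counters=[2,0,0,0,0,0,1,0,0,0,0,1,0,0,0,0,0,2,1,1,0,0,0,0,1,2,0,1,0,1,0,0,1,0,0,0,0,0,1,0,0,0,0,0,0,0,0]
Step 6: insert xdi at [0, 6, 31, 37, 44] -> counters=[3,0,0,0,0,0,2,0,0,0,0,1,0,0,0,0,0,2,1,1,0,0,0,0,1,2,0,1,0,1,0,1,1,0,0,0,0,1,1,0,0,0,0,0,1,0,0]
Step 7: insert b at [0, 18, 25, 32, 38] -> counters=[4,0,0,0,0,0,2,0,0,0,0,1,0,0,0,0,0,2,2,1,0,0,0,0,1,3,0,1,0,1,0,1,2,0,0,0,0,1,2,0,0,0,0,0,1,0,0]
Step 8: insert xdi at [0, 6, 31, 37, 44] -> counters=[5,0,0,0,0,0,3,0,0,0,0,1,0,0,0,0,0,2,2,1,0,0,0,0,1,3,0,1,0,1,0,2,2,0,0,0,0,2,2,0,0,0,0,0,2,0,0]
Step 9: insert ik at [6, 11, 17, 25, 29] -> counters=[5,0,0,0,0,0,4,0,0,0,0,2,0,0,0,0,0,3,2,1,0,0,0,0,1,4,0,1,0,2,0,2,2,0,0,0,0,2,2,0,0,0,0,0,2,0,0]
Step 10: insert xdi at [0, 6, 31, 37, 44] -> counters=[6,0,0,0,0,0,5,0,0,0,0,2,0,0,0,0,0,3,2,1,0,0,0,0,1,4,0,1,0,2,0,3,2,0,0,0,0,3,2,0,0,0,0,0,3,0,0]
Final counters=[6,0,0,0,0,0,5,0,0,0,0,2,0,0,0,0,0,3,2,1,0,0,0,0,1,4,0,1,0,2,0,3,2,0,0,0,0,3,2,0,0,0,0,0,3,0,0] -> counters[0]=6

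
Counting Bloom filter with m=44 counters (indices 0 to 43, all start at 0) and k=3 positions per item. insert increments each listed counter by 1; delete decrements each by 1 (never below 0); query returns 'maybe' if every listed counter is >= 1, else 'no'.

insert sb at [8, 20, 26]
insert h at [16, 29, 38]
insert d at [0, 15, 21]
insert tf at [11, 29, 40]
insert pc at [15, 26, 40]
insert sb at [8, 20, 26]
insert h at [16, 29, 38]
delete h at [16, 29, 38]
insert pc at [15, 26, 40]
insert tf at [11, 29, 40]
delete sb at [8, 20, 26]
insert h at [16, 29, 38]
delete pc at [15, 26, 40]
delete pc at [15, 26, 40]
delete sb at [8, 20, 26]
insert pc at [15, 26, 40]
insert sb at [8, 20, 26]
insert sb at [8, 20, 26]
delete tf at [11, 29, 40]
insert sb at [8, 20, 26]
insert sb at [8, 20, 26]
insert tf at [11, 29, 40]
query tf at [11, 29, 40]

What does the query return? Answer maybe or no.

Answer: maybe

Derivation:
Step 1: insert sb at [8, 20, 26] -> counters=[0,0,0,0,0,0,0,0,1,0,0,0,0,0,0,0,0,0,0,0,1,0,0,0,0,0,1,0,0,0,0,0,0,0,0,0,0,0,0,0,0,0,0,0]
Step 2: insert h at [16, 29, 38] -> counters=[0,0,0,0,0,0,0,0,1,0,0,0,0,0,0,0,1,0,0,0,1,0,0,0,0,0,1,0,0,1,0,0,0,0,0,0,0,0,1,0,0,0,0,0]
Step 3: insert d at [0, 15, 21] -> counters=[1,0,0,0,0,0,0,0,1,0,0,0,0,0,0,1,1,0,0,0,1,1,0,0,0,0,1,0,0,1,0,0,0,0,0,0,0,0,1,0,0,0,0,0]
Step 4: insert tf at [11, 29, 40] -> counters=[1,0,0,0,0,0,0,0,1,0,0,1,0,0,0,1,1,0,0,0,1,1,0,0,0,0,1,0,0,2,0,0,0,0,0,0,0,0,1,0,1,0,0,0]
Step 5: insert pc at [15, 26, 40] -> counters=[1,0,0,0,0,0,0,0,1,0,0,1,0,0,0,2,1,0,0,0,1,1,0,0,0,0,2,0,0,2,0,0,0,0,0,0,0,0,1,0,2,0,0,0]
Step 6: insert sb at [8, 20, 26] -> counters=[1,0,0,0,0,0,0,0,2,0,0,1,0,0,0,2,1,0,0,0,2,1,0,0,0,0,3,0,0,2,0,0,0,0,0,0,0,0,1,0,2,0,0,0]
Step 7: insert h at [16, 29, 38] -> counters=[1,0,0,0,0,0,0,0,2,0,0,1,0,0,0,2,2,0,0,0,2,1,0,0,0,0,3,0,0,3,0,0,0,0,0,0,0,0,2,0,2,0,0,0]
Step 8: delete h at [16, 29, 38] -> counters=[1,0,0,0,0,0,0,0,2,0,0,1,0,0,0,2,1,0,0,0,2,1,0,0,0,0,3,0,0,2,0,0,0,0,0,0,0,0,1,0,2,0,0,0]
Step 9: insert pc at [15, 26, 40] -> counters=[1,0,0,0,0,0,0,0,2,0,0,1,0,0,0,3,1,0,0,0,2,1,0,0,0,0,4,0,0,2,0,0,0,0,0,0,0,0,1,0,3,0,0,0]
Step 10: insert tf at [11, 29, 40] -> counters=[1,0,0,0,0,0,0,0,2,0,0,2,0,0,0,3,1,0,0,0,2,1,0,0,0,0,4,0,0,3,0,0,0,0,0,0,0,0,1,0,4,0,0,0]
Step 11: delete sb at [8, 20, 26] -> counters=[1,0,0,0,0,0,0,0,1,0,0,2,0,0,0,3,1,0,0,0,1,1,0,0,0,0,3,0,0,3,0,0,0,0,0,0,0,0,1,0,4,0,0,0]
Step 12: insert h at [16, 29, 38] -> counters=[1,0,0,0,0,0,0,0,1,0,0,2,0,0,0,3,2,0,0,0,1,1,0,0,0,0,3,0,0,4,0,0,0,0,0,0,0,0,2,0,4,0,0,0]
Step 13: delete pc at [15, 26, 40] -> counters=[1,0,0,0,0,0,0,0,1,0,0,2,0,0,0,2,2,0,0,0,1,1,0,0,0,0,2,0,0,4,0,0,0,0,0,0,0,0,2,0,3,0,0,0]
Step 14: delete pc at [15, 26, 40] -> counters=[1,0,0,0,0,0,0,0,1,0,0,2,0,0,0,1,2,0,0,0,1,1,0,0,0,0,1,0,0,4,0,0,0,0,0,0,0,0,2,0,2,0,0,0]
Step 15: delete sb at [8, 20, 26] -> counters=[1,0,0,0,0,0,0,0,0,0,0,2,0,0,0,1,2,0,0,0,0,1,0,0,0,0,0,0,0,4,0,0,0,0,0,0,0,0,2,0,2,0,0,0]
Step 16: insert pc at [15, 26, 40] -> counters=[1,0,0,0,0,0,0,0,0,0,0,2,0,0,0,2,2,0,0,0,0,1,0,0,0,0,1,0,0,4,0,0,0,0,0,0,0,0,2,0,3,0,0,0]
Step 17: insert sb at [8, 20, 26] -> counters=[1,0,0,0,0,0,0,0,1,0,0,2,0,0,0,2,2,0,0,0,1,1,0,0,0,0,2,0,0,4,0,0,0,0,0,0,0,0,2,0,3,0,0,0]
Step 18: insert sb at [8, 20, 26] -> counters=[1,0,0,0,0,0,0,0,2,0,0,2,0,0,0,2,2,0,0,0,2,1,0,0,0,0,3,0,0,4,0,0,0,0,0,0,0,0,2,0,3,0,0,0]
Step 19: delete tf at [11, 29, 40] -> counters=[1,0,0,0,0,0,0,0,2,0,0,1,0,0,0,2,2,0,0,0,2,1,0,0,0,0,3,0,0,3,0,0,0,0,0,0,0,0,2,0,2,0,0,0]
Step 20: insert sb at [8, 20, 26] -> counters=[1,0,0,0,0,0,0,0,3,0,0,1,0,0,0,2,2,0,0,0,3,1,0,0,0,0,4,0,0,3,0,0,0,0,0,0,0,0,2,0,2,0,0,0]
Step 21: insert sb at [8, 20, 26] -> counters=[1,0,0,0,0,0,0,0,4,0,0,1,0,0,0,2,2,0,0,0,4,1,0,0,0,0,5,0,0,3,0,0,0,0,0,0,0,0,2,0,2,0,0,0]
Step 22: insert tf at [11, 29, 40] -> counters=[1,0,0,0,0,0,0,0,4,0,0,2,0,0,0,2,2,0,0,0,4,1,0,0,0,0,5,0,0,4,0,0,0,0,0,0,0,0,2,0,3,0,0,0]
Query tf: check counters[11]=2 counters[29]=4 counters[40]=3 -> maybe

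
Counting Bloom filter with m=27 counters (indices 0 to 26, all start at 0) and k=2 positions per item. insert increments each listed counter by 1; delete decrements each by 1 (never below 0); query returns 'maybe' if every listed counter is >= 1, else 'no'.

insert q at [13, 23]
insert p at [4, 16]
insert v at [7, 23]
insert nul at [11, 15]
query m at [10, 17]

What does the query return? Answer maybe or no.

Step 1: insert q at [13, 23] -> counters=[0,0,0,0,0,0,0,0,0,0,0,0,0,1,0,0,0,0,0,0,0,0,0,1,0,0,0]
Step 2: insert p at [4, 16] -> counters=[0,0,0,0,1,0,0,0,0,0,0,0,0,1,0,0,1,0,0,0,0,0,0,1,0,0,0]
Step 3: insert v at [7, 23] -> counters=[0,0,0,0,1,0,0,1,0,0,0,0,0,1,0,0,1,0,0,0,0,0,0,2,0,0,0]
Step 4: insert nul at [11, 15] -> counters=[0,0,0,0,1,0,0,1,0,0,0,1,0,1,0,1,1,0,0,0,0,0,0,2,0,0,0]
Query m: check counters[10]=0 counters[17]=0 -> no

Answer: no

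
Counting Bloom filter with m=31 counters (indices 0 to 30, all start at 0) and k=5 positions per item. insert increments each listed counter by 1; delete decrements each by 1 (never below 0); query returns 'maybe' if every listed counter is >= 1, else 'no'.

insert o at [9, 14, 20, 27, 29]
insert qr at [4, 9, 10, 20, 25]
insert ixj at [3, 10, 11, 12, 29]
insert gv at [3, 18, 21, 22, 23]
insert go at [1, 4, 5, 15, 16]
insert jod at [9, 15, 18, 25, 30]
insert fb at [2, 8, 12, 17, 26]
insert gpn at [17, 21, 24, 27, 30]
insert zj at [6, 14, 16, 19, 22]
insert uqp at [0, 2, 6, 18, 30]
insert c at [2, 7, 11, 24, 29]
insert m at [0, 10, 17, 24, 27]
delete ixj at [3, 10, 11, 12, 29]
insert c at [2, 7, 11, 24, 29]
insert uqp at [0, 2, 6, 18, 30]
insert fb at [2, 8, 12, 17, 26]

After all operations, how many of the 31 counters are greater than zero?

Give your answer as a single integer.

Step 1: insert o at [9, 14, 20, 27, 29] -> counters=[0,0,0,0,0,0,0,0,0,1,0,0,0,0,1,0,0,0,0,0,1,0,0,0,0,0,0,1,0,1,0]
Step 2: insert qr at [4, 9, 10, 20, 25] -> counters=[0,0,0,0,1,0,0,0,0,2,1,0,0,0,1,0,0,0,0,0,2,0,0,0,0,1,0,1,0,1,0]
Step 3: insert ixj at [3, 10, 11, 12, 29] -> counters=[0,0,0,1,1,0,0,0,0,2,2,1,1,0,1,0,0,0,0,0,2,0,0,0,0,1,0,1,0,2,0]
Step 4: insert gv at [3, 18, 21, 22, 23] -> counters=[0,0,0,2,1,0,0,0,0,2,2,1,1,0,1,0,0,0,1,0,2,1,1,1,0,1,0,1,0,2,0]
Step 5: insert go at [1, 4, 5, 15, 16] -> counters=[0,1,0,2,2,1,0,0,0,2,2,1,1,0,1,1,1,0,1,0,2,1,1,1,0,1,0,1,0,2,0]
Step 6: insert jod at [9, 15, 18, 25, 30] -> counters=[0,1,0,2,2,1,0,0,0,3,2,1,1,0,1,2,1,0,2,0,2,1,1,1,0,2,0,1,0,2,1]
Step 7: insert fb at [2, 8, 12, 17, 26] -> counters=[0,1,1,2,2,1,0,0,1,3,2,1,2,0,1,2,1,1,2,0,2,1,1,1,0,2,1,1,0,2,1]
Step 8: insert gpn at [17, 21, 24, 27, 30] -> counters=[0,1,1,2,2,1,0,0,1,3,2,1,2,0,1,2,1,2,2,0,2,2,1,1,1,2,1,2,0,2,2]
Step 9: insert zj at [6, 14, 16, 19, 22] -> counters=[0,1,1,2,2,1,1,0,1,3,2,1,2,0,2,2,2,2,2,1,2,2,2,1,1,2,1,2,0,2,2]
Step 10: insert uqp at [0, 2, 6, 18, 30] -> counters=[1,1,2,2,2,1,2,0,1,3,2,1,2,0,2,2,2,2,3,1,2,2,2,1,1,2,1,2,0,2,3]
Step 11: insert c at [2, 7, 11, 24, 29] -> counters=[1,1,3,2,2,1,2,1,1,3,2,2,2,0,2,2,2,2,3,1,2,2,2,1,2,2,1,2,0,3,3]
Step 12: insert m at [0, 10, 17, 24, 27] -> counters=[2,1,3,2,2,1,2,1,1,3,3,2,2,0,2,2,2,3,3,1,2,2,2,1,3,2,1,3,0,3,3]
Step 13: delete ixj at [3, 10, 11, 12, 29] -> counters=[2,1,3,1,2,1,2,1,1,3,2,1,1,0,2,2,2,3,3,1,2,2,2,1,3,2,1,3,0,2,3]
Step 14: insert c at [2, 7, 11, 24, 29] -> counters=[2,1,4,1,2,1,2,2,1,3,2,2,1,0,2,2,2,3,3,1,2,2,2,1,4,2,1,3,0,3,3]
Step 15: insert uqp at [0, 2, 6, 18, 30] -> counters=[3,1,5,1,2,1,3,2,1,3,2,2,1,0,2,2,2,3,4,1,2,2,2,1,4,2,1,3,0,3,4]
Step 16: insert fb at [2, 8, 12, 17, 26] -> counters=[3,1,6,1,2,1,3,2,2,3,2,2,2,0,2,2,2,4,4,1,2,2,2,1,4,2,2,3,0,3,4]
Final counters=[3,1,6,1,2,1,3,2,2,3,2,2,2,0,2,2,2,4,4,1,2,2,2,1,4,2,2,3,0,3,4] -> 29 nonzero

Answer: 29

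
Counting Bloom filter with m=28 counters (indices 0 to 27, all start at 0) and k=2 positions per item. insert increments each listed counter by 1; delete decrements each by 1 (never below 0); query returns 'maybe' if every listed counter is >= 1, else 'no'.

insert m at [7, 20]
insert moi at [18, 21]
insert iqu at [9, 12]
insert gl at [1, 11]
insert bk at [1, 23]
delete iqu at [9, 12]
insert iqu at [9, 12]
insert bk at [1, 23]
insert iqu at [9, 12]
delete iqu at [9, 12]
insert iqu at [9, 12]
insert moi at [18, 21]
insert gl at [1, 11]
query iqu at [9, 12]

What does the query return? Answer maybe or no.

Step 1: insert m at [7, 20] -> counters=[0,0,0,0,0,0,0,1,0,0,0,0,0,0,0,0,0,0,0,0,1,0,0,0,0,0,0,0]
Step 2: insert moi at [18, 21] -> counters=[0,0,0,0,0,0,0,1,0,0,0,0,0,0,0,0,0,0,1,0,1,1,0,0,0,0,0,0]
Step 3: insert iqu at [9, 12] -> counters=[0,0,0,0,0,0,0,1,0,1,0,0,1,0,0,0,0,0,1,0,1,1,0,0,0,0,0,0]
Step 4: insert gl at [1, 11] -> counters=[0,1,0,0,0,0,0,1,0,1,0,1,1,0,0,0,0,0,1,0,1,1,0,0,0,0,0,0]
Step 5: insert bk at [1, 23] -> counters=[0,2,0,0,0,0,0,1,0,1,0,1,1,0,0,0,0,0,1,0,1,1,0,1,0,0,0,0]
Step 6: delete iqu at [9, 12] -> counters=[0,2,0,0,0,0,0,1,0,0,0,1,0,0,0,0,0,0,1,0,1,1,0,1,0,0,0,0]
Step 7: insert iqu at [9, 12] -> counters=[0,2,0,0,0,0,0,1,0,1,0,1,1,0,0,0,0,0,1,0,1,1,0,1,0,0,0,0]
Step 8: insert bk at [1, 23] -> counters=[0,3,0,0,0,0,0,1,0,1,0,1,1,0,0,0,0,0,1,0,1,1,0,2,0,0,0,0]
Step 9: insert iqu at [9, 12] -> counters=[0,3,0,0,0,0,0,1,0,2,0,1,2,0,0,0,0,0,1,0,1,1,0,2,0,0,0,0]
Step 10: delete iqu at [9, 12] -> counters=[0,3,0,0,0,0,0,1,0,1,0,1,1,0,0,0,0,0,1,0,1,1,0,2,0,0,0,0]
Step 11: insert iqu at [9, 12] -> counters=[0,3,0,0,0,0,0,1,0,2,0,1,2,0,0,0,0,0,1,0,1,1,0,2,0,0,0,0]
Step 12: insert moi at [18, 21] -> counters=[0,3,0,0,0,0,0,1,0,2,0,1,2,0,0,0,0,0,2,0,1,2,0,2,0,0,0,0]
Step 13: insert gl at [1, 11] -> counters=[0,4,0,0,0,0,0,1,0,2,0,2,2,0,0,0,0,0,2,0,1,2,0,2,0,0,0,0]
Query iqu: check counters[9]=2 counters[12]=2 -> maybe

Answer: maybe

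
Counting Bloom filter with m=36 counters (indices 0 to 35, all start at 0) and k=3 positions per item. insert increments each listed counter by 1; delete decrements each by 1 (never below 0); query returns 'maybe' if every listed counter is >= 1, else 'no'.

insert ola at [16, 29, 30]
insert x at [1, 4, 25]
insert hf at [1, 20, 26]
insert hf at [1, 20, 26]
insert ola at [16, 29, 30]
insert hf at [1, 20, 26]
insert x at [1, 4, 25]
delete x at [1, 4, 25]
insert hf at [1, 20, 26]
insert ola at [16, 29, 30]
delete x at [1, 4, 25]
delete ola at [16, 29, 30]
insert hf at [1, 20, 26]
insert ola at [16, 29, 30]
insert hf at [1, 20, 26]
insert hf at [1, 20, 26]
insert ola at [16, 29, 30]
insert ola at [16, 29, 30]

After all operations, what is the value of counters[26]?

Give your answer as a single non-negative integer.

Step 1: insert ola at [16, 29, 30] -> counters=[0,0,0,0,0,0,0,0,0,0,0,0,0,0,0,0,1,0,0,0,0,0,0,0,0,0,0,0,0,1,1,0,0,0,0,0]
Step 2: insert x at [1, 4, 25] -> counters=[0,1,0,0,1,0,0,0,0,0,0,0,0,0,0,0,1,0,0,0,0,0,0,0,0,1,0,0,0,1,1,0,0,0,0,0]
Step 3: insert hf at [1, 20, 26] -> counters=[0,2,0,0,1,0,0,0,0,0,0,0,0,0,0,0,1,0,0,0,1,0,0,0,0,1,1,0,0,1,1,0,0,0,0,0]
Step 4: insert hf at [1, 20, 26] -> counters=[0,3,0,0,1,0,0,0,0,0,0,0,0,0,0,0,1,0,0,0,2,0,0,0,0,1,2,0,0,1,1,0,0,0,0,0]
Step 5: insert ola at [16, 29, 30] -> counters=[0,3,0,0,1,0,0,0,0,0,0,0,0,0,0,0,2,0,0,0,2,0,0,0,0,1,2,0,0,2,2,0,0,0,0,0]
Step 6: insert hf at [1, 20, 26] -> counters=[0,4,0,0,1,0,0,0,0,0,0,0,0,0,0,0,2,0,0,0,3,0,0,0,0,1,3,0,0,2,2,0,0,0,0,0]
Step 7: insert x at [1, 4, 25] -> counters=[0,5,0,0,2,0,0,0,0,0,0,0,0,0,0,0,2,0,0,0,3,0,0,0,0,2,3,0,0,2,2,0,0,0,0,0]
Step 8: delete x at [1, 4, 25] -> counters=[0,4,0,0,1,0,0,0,0,0,0,0,0,0,0,0,2,0,0,0,3,0,0,0,0,1,3,0,0,2,2,0,0,0,0,0]
Step 9: insert hf at [1, 20, 26] -> counters=[0,5,0,0,1,0,0,0,0,0,0,0,0,0,0,0,2,0,0,0,4,0,0,0,0,1,4,0,0,2,2,0,0,0,0,0]
Step 10: insert ola at [16, 29, 30] -> counters=[0,5,0,0,1,0,0,0,0,0,0,0,0,0,0,0,3,0,0,0,4,0,0,0,0,1,4,0,0,3,3,0,0,0,0,0]
Step 11: delete x at [1, 4, 25] -> counters=[0,4,0,0,0,0,0,0,0,0,0,0,0,0,0,0,3,0,0,0,4,0,0,0,0,0,4,0,0,3,3,0,0,0,0,0]
Step 12: delete ola at [16, 29, 30] -> counters=[0,4,0,0,0,0,0,0,0,0,0,0,0,0,0,0,2,0,0,0,4,0,0,0,0,0,4,0,0,2,2,0,0,0,0,0]
Step 13: insert hf at [1, 20, 26] -> counters=[0,5,0,0,0,0,0,0,0,0,0,0,0,0,0,0,2,0,0,0,5,0,0,0,0,0,5,0,0,2,2,0,0,0,0,0]
Step 14: insert ola at [16, 29, 30] -> counters=[0,5,0,0,0,0,0,0,0,0,0,0,0,0,0,0,3,0,0,0,5,0,0,0,0,0,5,0,0,3,3,0,0,0,0,0]
Step 15: insert hf at [1, 20, 26] -> counters=[0,6,0,0,0,0,0,0,0,0,0,0,0,0,0,0,3,0,0,0,6,0,0,0,0,0,6,0,0,3,3,0,0,0,0,0]
Step 16: insert hf at [1, 20, 26] -> counters=[0,7,0,0,0,0,0,0,0,0,0,0,0,0,0,0,3,0,0,0,7,0,0,0,0,0,7,0,0,3,3,0,0,0,0,0]
Step 17: insert ola at [16, 29, 30] -> counters=[0,7,0,0,0,0,0,0,0,0,0,0,0,0,0,0,4,0,0,0,7,0,0,0,0,0,7,0,0,4,4,0,0,0,0,0]
Step 18: insert ola at [16, 29, 30] -> counters=[0,7,0,0,0,0,0,0,0,0,0,0,0,0,0,0,5,0,0,0,7,0,0,0,0,0,7,0,0,5,5,0,0,0,0,0]
Final counters=[0,7,0,0,0,0,0,0,0,0,0,0,0,0,0,0,5,0,0,0,7,0,0,0,0,0,7,0,0,5,5,0,0,0,0,0] -> counters[26]=7

Answer: 7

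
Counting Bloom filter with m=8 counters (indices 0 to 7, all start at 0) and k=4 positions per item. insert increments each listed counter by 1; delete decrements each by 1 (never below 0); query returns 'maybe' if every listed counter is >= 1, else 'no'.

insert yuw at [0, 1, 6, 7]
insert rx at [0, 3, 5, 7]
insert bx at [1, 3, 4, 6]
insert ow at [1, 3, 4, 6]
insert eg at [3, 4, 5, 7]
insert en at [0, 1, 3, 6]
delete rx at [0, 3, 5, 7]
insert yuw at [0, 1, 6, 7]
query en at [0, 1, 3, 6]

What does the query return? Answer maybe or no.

Step 1: insert yuw at [0, 1, 6, 7] -> counters=[1,1,0,0,0,0,1,1]
Step 2: insert rx at [0, 3, 5, 7] -> counters=[2,1,0,1,0,1,1,2]
Step 3: insert bx at [1, 3, 4, 6] -> counters=[2,2,0,2,1,1,2,2]
Step 4: insert ow at [1, 3, 4, 6] -> counters=[2,3,0,3,2,1,3,2]
Step 5: insert eg at [3, 4, 5, 7] -> counters=[2,3,0,4,3,2,3,3]
Step 6: insert en at [0, 1, 3, 6] -> counters=[3,4,0,5,3,2,4,3]
Step 7: delete rx at [0, 3, 5, 7] -> counters=[2,4,0,4,3,1,4,2]
Step 8: insert yuw at [0, 1, 6, 7] -> counters=[3,5,0,4,3,1,5,3]
Query en: check counters[0]=3 counters[1]=5 counters[3]=4 counters[6]=5 -> maybe

Answer: maybe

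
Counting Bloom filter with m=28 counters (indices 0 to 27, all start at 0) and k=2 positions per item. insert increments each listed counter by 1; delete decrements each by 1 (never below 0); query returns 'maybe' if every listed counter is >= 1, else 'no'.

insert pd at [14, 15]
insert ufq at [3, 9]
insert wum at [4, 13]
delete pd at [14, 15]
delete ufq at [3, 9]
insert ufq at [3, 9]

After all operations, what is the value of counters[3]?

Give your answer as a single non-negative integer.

Step 1: insert pd at [14, 15] -> counters=[0,0,0,0,0,0,0,0,0,0,0,0,0,0,1,1,0,0,0,0,0,0,0,0,0,0,0,0]
Step 2: insert ufq at [3, 9] -> counters=[0,0,0,1,0,0,0,0,0,1,0,0,0,0,1,1,0,0,0,0,0,0,0,0,0,0,0,0]
Step 3: insert wum at [4, 13] -> counters=[0,0,0,1,1,0,0,0,0,1,0,0,0,1,1,1,0,0,0,0,0,0,0,0,0,0,0,0]
Step 4: delete pd at [14, 15] -> counters=[0,0,0,1,1,0,0,0,0,1,0,0,0,1,0,0,0,0,0,0,0,0,0,0,0,0,0,0]
Step 5: delete ufq at [3, 9] -> counters=[0,0,0,0,1,0,0,0,0,0,0,0,0,1,0,0,0,0,0,0,0,0,0,0,0,0,0,0]
Step 6: insert ufq at [3, 9] -> counters=[0,0,0,1,1,0,0,0,0,1,0,0,0,1,0,0,0,0,0,0,0,0,0,0,0,0,0,0]
Final counters=[0,0,0,1,1,0,0,0,0,1,0,0,0,1,0,0,0,0,0,0,0,0,0,0,0,0,0,0] -> counters[3]=1

Answer: 1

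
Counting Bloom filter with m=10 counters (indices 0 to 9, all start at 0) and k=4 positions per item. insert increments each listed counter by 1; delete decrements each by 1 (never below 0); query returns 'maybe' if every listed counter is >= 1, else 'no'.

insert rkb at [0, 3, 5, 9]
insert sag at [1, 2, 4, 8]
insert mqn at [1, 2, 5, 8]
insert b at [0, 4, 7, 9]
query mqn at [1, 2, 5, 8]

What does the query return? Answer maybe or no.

Answer: maybe

Derivation:
Step 1: insert rkb at [0, 3, 5, 9] -> counters=[1,0,0,1,0,1,0,0,0,1]
Step 2: insert sag at [1, 2, 4, 8] -> counters=[1,1,1,1,1,1,0,0,1,1]
Step 3: insert mqn at [1, 2, 5, 8] -> counters=[1,2,2,1,1,2,0,0,2,1]
Step 4: insert b at [0, 4, 7, 9] -> counters=[2,2,2,1,2,2,0,1,2,2]
Query mqn: check counters[1]=2 counters[2]=2 counters[5]=2 counters[8]=2 -> maybe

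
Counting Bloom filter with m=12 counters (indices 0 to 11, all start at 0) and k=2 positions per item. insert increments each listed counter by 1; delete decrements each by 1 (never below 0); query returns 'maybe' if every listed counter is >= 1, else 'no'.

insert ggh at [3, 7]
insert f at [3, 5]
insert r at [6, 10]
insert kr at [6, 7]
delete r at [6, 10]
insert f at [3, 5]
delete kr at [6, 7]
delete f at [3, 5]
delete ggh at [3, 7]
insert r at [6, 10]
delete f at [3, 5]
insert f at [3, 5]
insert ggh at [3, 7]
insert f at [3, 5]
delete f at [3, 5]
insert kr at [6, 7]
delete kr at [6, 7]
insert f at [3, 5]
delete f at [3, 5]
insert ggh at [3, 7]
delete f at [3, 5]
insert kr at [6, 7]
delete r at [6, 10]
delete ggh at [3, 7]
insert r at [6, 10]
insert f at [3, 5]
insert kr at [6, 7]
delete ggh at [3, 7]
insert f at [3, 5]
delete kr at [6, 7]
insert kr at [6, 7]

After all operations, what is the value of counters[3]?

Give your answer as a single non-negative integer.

Answer: 2

Derivation:
Step 1: insert ggh at [3, 7] -> counters=[0,0,0,1,0,0,0,1,0,0,0,0]
Step 2: insert f at [3, 5] -> counters=[0,0,0,2,0,1,0,1,0,0,0,0]
Step 3: insert r at [6, 10] -> counters=[0,0,0,2,0,1,1,1,0,0,1,0]
Step 4: insert kr at [6, 7] -> counters=[0,0,0,2,0,1,2,2,0,0,1,0]
Step 5: delete r at [6, 10] -> counters=[0,0,0,2,0,1,1,2,0,0,0,0]
Step 6: insert f at [3, 5] -> counters=[0,0,0,3,0,2,1,2,0,0,0,0]
Step 7: delete kr at [6, 7] -> counters=[0,0,0,3,0,2,0,1,0,0,0,0]
Step 8: delete f at [3, 5] -> counters=[0,0,0,2,0,1,0,1,0,0,0,0]
Step 9: delete ggh at [3, 7] -> counters=[0,0,0,1,0,1,0,0,0,0,0,0]
Step 10: insert r at [6, 10] -> counters=[0,0,0,1,0,1,1,0,0,0,1,0]
Step 11: delete f at [3, 5] -> counters=[0,0,0,0,0,0,1,0,0,0,1,0]
Step 12: insert f at [3, 5] -> counters=[0,0,0,1,0,1,1,0,0,0,1,0]
Step 13: insert ggh at [3, 7] -> counters=[0,0,0,2,0,1,1,1,0,0,1,0]
Step 14: insert f at [3, 5] -> counters=[0,0,0,3,0,2,1,1,0,0,1,0]
Step 15: delete f at [3, 5] -> counters=[0,0,0,2,0,1,1,1,0,0,1,0]
Step 16: insert kr at [6, 7] -> counters=[0,0,0,2,0,1,2,2,0,0,1,0]
Step 17: delete kr at [6, 7] -> counters=[0,0,0,2,0,1,1,1,0,0,1,0]
Step 18: insert f at [3, 5] -> counters=[0,0,0,3,0,2,1,1,0,0,1,0]
Step 19: delete f at [3, 5] -> counters=[0,0,0,2,0,1,1,1,0,0,1,0]
Step 20: insert ggh at [3, 7] -> counters=[0,0,0,3,0,1,1,2,0,0,1,0]
Step 21: delete f at [3, 5] -> counters=[0,0,0,2,0,0,1,2,0,0,1,0]
Step 22: insert kr at [6, 7] -> counters=[0,0,0,2,0,0,2,3,0,0,1,0]
Step 23: delete r at [6, 10] -> counters=[0,0,0,2,0,0,1,3,0,0,0,0]
Step 24: delete ggh at [3, 7] -> counters=[0,0,0,1,0,0,1,2,0,0,0,0]
Step 25: insert r at [6, 10] -> counters=[0,0,0,1,0,0,2,2,0,0,1,0]
Step 26: insert f at [3, 5] -> counters=[0,0,0,2,0,1,2,2,0,0,1,0]
Step 27: insert kr at [6, 7] -> counters=[0,0,0,2,0,1,3,3,0,0,1,0]
Step 28: delete ggh at [3, 7] -> counters=[0,0,0,1,0,1,3,2,0,0,1,0]
Step 29: insert f at [3, 5] -> counters=[0,0,0,2,0,2,3,2,0,0,1,0]
Step 30: delete kr at [6, 7] -> counters=[0,0,0,2,0,2,2,1,0,0,1,0]
Step 31: insert kr at [6, 7] -> counters=[0,0,0,2,0,2,3,2,0,0,1,0]
Final counters=[0,0,0,2,0,2,3,2,0,0,1,0] -> counters[3]=2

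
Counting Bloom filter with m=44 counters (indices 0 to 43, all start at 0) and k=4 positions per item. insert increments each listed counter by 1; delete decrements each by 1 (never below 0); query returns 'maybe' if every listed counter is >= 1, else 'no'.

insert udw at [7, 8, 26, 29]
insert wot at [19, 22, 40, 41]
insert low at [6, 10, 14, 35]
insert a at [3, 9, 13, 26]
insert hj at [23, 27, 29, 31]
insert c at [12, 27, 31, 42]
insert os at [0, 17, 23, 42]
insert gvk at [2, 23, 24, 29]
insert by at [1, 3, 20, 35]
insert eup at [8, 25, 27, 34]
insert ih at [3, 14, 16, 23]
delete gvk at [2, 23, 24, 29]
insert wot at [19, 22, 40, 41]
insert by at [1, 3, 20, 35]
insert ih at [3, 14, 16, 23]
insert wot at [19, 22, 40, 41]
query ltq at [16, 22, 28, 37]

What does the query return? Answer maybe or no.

Step 1: insert udw at [7, 8, 26, 29] -> counters=[0,0,0,0,0,0,0,1,1,0,0,0,0,0,0,0,0,0,0,0,0,0,0,0,0,0,1,0,0,1,0,0,0,0,0,0,0,0,0,0,0,0,0,0]
Step 2: insert wot at [19, 22, 40, 41] -> counters=[0,0,0,0,0,0,0,1,1,0,0,0,0,0,0,0,0,0,0,1,0,0,1,0,0,0,1,0,0,1,0,0,0,0,0,0,0,0,0,0,1,1,0,0]
Step 3: insert low at [6, 10, 14, 35] -> counters=[0,0,0,0,0,0,1,1,1,0,1,0,0,0,1,0,0,0,0,1,0,0,1,0,0,0,1,0,0,1,0,0,0,0,0,1,0,0,0,0,1,1,0,0]
Step 4: insert a at [3, 9, 13, 26] -> counters=[0,0,0,1,0,0,1,1,1,1,1,0,0,1,1,0,0,0,0,1,0,0,1,0,0,0,2,0,0,1,0,0,0,0,0,1,0,0,0,0,1,1,0,0]
Step 5: insert hj at [23, 27, 29, 31] -> counters=[0,0,0,1,0,0,1,1,1,1,1,0,0,1,1,0,0,0,0,1,0,0,1,1,0,0,2,1,0,2,0,1,0,0,0,1,0,0,0,0,1,1,0,0]
Step 6: insert c at [12, 27, 31, 42] -> counters=[0,0,0,1,0,0,1,1,1,1,1,0,1,1,1,0,0,0,0,1,0,0,1,1,0,0,2,2,0,2,0,2,0,0,0,1,0,0,0,0,1,1,1,0]
Step 7: insert os at [0, 17, 23, 42] -> counters=[1,0,0,1,0,0,1,1,1,1,1,0,1,1,1,0,0,1,0,1,0,0,1,2,0,0,2,2,0,2,0,2,0,0,0,1,0,0,0,0,1,1,2,0]
Step 8: insert gvk at [2, 23, 24, 29] -> counters=[1,0,1,1,0,0,1,1,1,1,1,0,1,1,1,0,0,1,0,1,0,0,1,3,1,0,2,2,0,3,0,2,0,0,0,1,0,0,0,0,1,1,2,0]
Step 9: insert by at [1, 3, 20, 35] -> counters=[1,1,1,2,0,0,1,1,1,1,1,0,1,1,1,0,0,1,0,1,1,0,1,3,1,0,2,2,0,3,0,2,0,0,0,2,0,0,0,0,1,1,2,0]
Step 10: insert eup at [8, 25, 27, 34] -> counters=[1,1,1,2,0,0,1,1,2,1,1,0,1,1,1,0,0,1,0,1,1,0,1,3,1,1,2,3,0,3,0,2,0,0,1,2,0,0,0,0,1,1,2,0]
Step 11: insert ih at [3, 14, 16, 23] -> counters=[1,1,1,3,0,0,1,1,2,1,1,0,1,1,2,0,1,1,0,1,1,0,1,4,1,1,2,3,0,3,0,2,0,0,1,2,0,0,0,0,1,1,2,0]
Step 12: delete gvk at [2, 23, 24, 29] -> counters=[1,1,0,3,0,0,1,1,2,1,1,0,1,1,2,0,1,1,0,1,1,0,1,3,0,1,2,3,0,2,0,2,0,0,1,2,0,0,0,0,1,1,2,0]
Step 13: insert wot at [19, 22, 40, 41] -> counters=[1,1,0,3,0,0,1,1,2,1,1,0,1,1,2,0,1,1,0,2,1,0,2,3,0,1,2,3,0,2,0,2,0,0,1,2,0,0,0,0,2,2,2,0]
Step 14: insert by at [1, 3, 20, 35] -> counters=[1,2,0,4,0,0,1,1,2,1,1,0,1,1,2,0,1,1,0,2,2,0,2,3,0,1,2,3,0,2,0,2,0,0,1,3,0,0,0,0,2,2,2,0]
Step 15: insert ih at [3, 14, 16, 23] -> counters=[1,2,0,5,0,0,1,1,2,1,1,0,1,1,3,0,2,1,0,2,2,0,2,4,0,1,2,3,0,2,0,2,0,0,1,3,0,0,0,0,2,2,2,0]
Step 16: insert wot at [19, 22, 40, 41] -> counters=[1,2,0,5,0,0,1,1,2,1,1,0,1,1,3,0,2,1,0,3,2,0,3,4,0,1,2,3,0,2,0,2,0,0,1,3,0,0,0,0,3,3,2,0]
Query ltq: check counters[16]=2 counters[22]=3 counters[28]=0 counters[37]=0 -> no

Answer: no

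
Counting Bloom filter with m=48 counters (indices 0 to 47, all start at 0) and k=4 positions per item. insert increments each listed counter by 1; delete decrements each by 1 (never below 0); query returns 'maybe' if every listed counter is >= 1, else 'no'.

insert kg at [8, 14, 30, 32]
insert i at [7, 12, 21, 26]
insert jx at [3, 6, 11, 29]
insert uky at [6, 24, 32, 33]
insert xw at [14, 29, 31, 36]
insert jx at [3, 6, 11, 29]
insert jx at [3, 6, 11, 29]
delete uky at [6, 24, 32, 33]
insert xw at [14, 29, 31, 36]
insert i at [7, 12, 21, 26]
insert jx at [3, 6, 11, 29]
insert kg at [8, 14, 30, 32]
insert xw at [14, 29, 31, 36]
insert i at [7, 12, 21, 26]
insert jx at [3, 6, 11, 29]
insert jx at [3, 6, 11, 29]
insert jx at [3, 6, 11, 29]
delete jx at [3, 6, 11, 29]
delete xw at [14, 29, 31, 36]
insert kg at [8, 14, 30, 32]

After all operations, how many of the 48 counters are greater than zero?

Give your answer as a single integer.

Answer: 14

Derivation:
Step 1: insert kg at [8, 14, 30, 32] -> counters=[0,0,0,0,0,0,0,0,1,0,0,0,0,0,1,0,0,0,0,0,0,0,0,0,0,0,0,0,0,0,1,0,1,0,0,0,0,0,0,0,0,0,0,0,0,0,0,0]
Step 2: insert i at [7, 12, 21, 26] -> counters=[0,0,0,0,0,0,0,1,1,0,0,0,1,0,1,0,0,0,0,0,0,1,0,0,0,0,1,0,0,0,1,0,1,0,0,0,0,0,0,0,0,0,0,0,0,0,0,0]
Step 3: insert jx at [3, 6, 11, 29] -> counters=[0,0,0,1,0,0,1,1,1,0,0,1,1,0,1,0,0,0,0,0,0,1,0,0,0,0,1,0,0,1,1,0,1,0,0,0,0,0,0,0,0,0,0,0,0,0,0,0]
Step 4: insert uky at [6, 24, 32, 33] -> counters=[0,0,0,1,0,0,2,1,1,0,0,1,1,0,1,0,0,0,0,0,0,1,0,0,1,0,1,0,0,1,1,0,2,1,0,0,0,0,0,0,0,0,0,0,0,0,0,0]
Step 5: insert xw at [14, 29, 31, 36] -> counters=[0,0,0,1,0,0,2,1,1,0,0,1,1,0,2,0,0,0,0,0,0,1,0,0,1,0,1,0,0,2,1,1,2,1,0,0,1,0,0,0,0,0,0,0,0,0,0,0]
Step 6: insert jx at [3, 6, 11, 29] -> counters=[0,0,0,2,0,0,3,1,1,0,0,2,1,0,2,0,0,0,0,0,0,1,0,0,1,0,1,0,0,3,1,1,2,1,0,0,1,0,0,0,0,0,0,0,0,0,0,0]
Step 7: insert jx at [3, 6, 11, 29] -> counters=[0,0,0,3,0,0,4,1,1,0,0,3,1,0,2,0,0,0,0,0,0,1,0,0,1,0,1,0,0,4,1,1,2,1,0,0,1,0,0,0,0,0,0,0,0,0,0,0]
Step 8: delete uky at [6, 24, 32, 33] -> counters=[0,0,0,3,0,0,3,1,1,0,0,3,1,0,2,0,0,0,0,0,0,1,0,0,0,0,1,0,0,4,1,1,1,0,0,0,1,0,0,0,0,0,0,0,0,0,0,0]
Step 9: insert xw at [14, 29, 31, 36] -> counters=[0,0,0,3,0,0,3,1,1,0,0,3,1,0,3,0,0,0,0,0,0,1,0,0,0,0,1,0,0,5,1,2,1,0,0,0,2,0,0,0,0,0,0,0,0,0,0,0]
Step 10: insert i at [7, 12, 21, 26] -> counters=[0,0,0,3,0,0,3,2,1,0,0,3,2,0,3,0,0,0,0,0,0,2,0,0,0,0,2,0,0,5,1,2,1,0,0,0,2,0,0,0,0,0,0,0,0,0,0,0]
Step 11: insert jx at [3, 6, 11, 29] -> counters=[0,0,0,4,0,0,4,2,1,0,0,4,2,0,3,0,0,0,0,0,0,2,0,0,0,0,2,0,0,6,1,2,1,0,0,0,2,0,0,0,0,0,0,0,0,0,0,0]
Step 12: insert kg at [8, 14, 30, 32] -> counters=[0,0,0,4,0,0,4,2,2,0,0,4,2,0,4,0,0,0,0,0,0,2,0,0,0,0,2,0,0,6,2,2,2,0,0,0,2,0,0,0,0,0,0,0,0,0,0,0]
Step 13: insert xw at [14, 29, 31, 36] -> counters=[0,0,0,4,0,0,4,2,2,0,0,4,2,0,5,0,0,0,0,0,0,2,0,0,0,0,2,0,0,7,2,3,2,0,0,0,3,0,0,0,0,0,0,0,0,0,0,0]
Step 14: insert i at [7, 12, 21, 26] -> counters=[0,0,0,4,0,0,4,3,2,0,0,4,3,0,5,0,0,0,0,0,0,3,0,0,0,0,3,0,0,7,2,3,2,0,0,0,3,0,0,0,0,0,0,0,0,0,0,0]
Step 15: insert jx at [3, 6, 11, 29] -> counters=[0,0,0,5,0,0,5,3,2,0,0,5,3,0,5,0,0,0,0,0,0,3,0,0,0,0,3,0,0,8,2,3,2,0,0,0,3,0,0,0,0,0,0,0,0,0,0,0]
Step 16: insert jx at [3, 6, 11, 29] -> counters=[0,0,0,6,0,0,6,3,2,0,0,6,3,0,5,0,0,0,0,0,0,3,0,0,0,0,3,0,0,9,2,3,2,0,0,0,3,0,0,0,0,0,0,0,0,0,0,0]
Step 17: insert jx at [3, 6, 11, 29] -> counters=[0,0,0,7,0,0,7,3,2,0,0,7,3,0,5,0,0,0,0,0,0,3,0,0,0,0,3,0,0,10,2,3,2,0,0,0,3,0,0,0,0,0,0,0,0,0,0,0]
Step 18: delete jx at [3, 6, 11, 29] -> counters=[0,0,0,6,0,0,6,3,2,0,0,6,3,0,5,0,0,0,0,0,0,3,0,0,0,0,3,0,0,9,2,3,2,0,0,0,3,0,0,0,0,0,0,0,0,0,0,0]
Step 19: delete xw at [14, 29, 31, 36] -> counters=[0,0,0,6,0,0,6,3,2,0,0,6,3,0,4,0,0,0,0,0,0,3,0,0,0,0,3,0,0,8,2,2,2,0,0,0,2,0,0,0,0,0,0,0,0,0,0,0]
Step 20: insert kg at [8, 14, 30, 32] -> counters=[0,0,0,6,0,0,6,3,3,0,0,6,3,0,5,0,0,0,0,0,0,3,0,0,0,0,3,0,0,8,3,2,3,0,0,0,2,0,0,0,0,0,0,0,0,0,0,0]
Final counters=[0,0,0,6,0,0,6,3,3,0,0,6,3,0,5,0,0,0,0,0,0,3,0,0,0,0,3,0,0,8,3,2,3,0,0,0,2,0,0,0,0,0,0,0,0,0,0,0] -> 14 nonzero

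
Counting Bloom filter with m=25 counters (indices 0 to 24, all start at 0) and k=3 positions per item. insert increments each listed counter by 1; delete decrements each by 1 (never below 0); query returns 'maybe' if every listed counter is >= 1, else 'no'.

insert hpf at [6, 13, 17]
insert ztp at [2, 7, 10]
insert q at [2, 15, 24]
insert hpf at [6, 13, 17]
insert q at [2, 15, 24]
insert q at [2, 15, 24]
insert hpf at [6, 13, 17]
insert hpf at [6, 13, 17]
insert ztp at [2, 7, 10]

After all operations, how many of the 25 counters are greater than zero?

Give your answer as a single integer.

Step 1: insert hpf at [6, 13, 17] -> counters=[0,0,0,0,0,0,1,0,0,0,0,0,0,1,0,0,0,1,0,0,0,0,0,0,0]
Step 2: insert ztp at [2, 7, 10] -> counters=[0,0,1,0,0,0,1,1,0,0,1,0,0,1,0,0,0,1,0,0,0,0,0,0,0]
Step 3: insert q at [2, 15, 24] -> counters=[0,0,2,0,0,0,1,1,0,0,1,0,0,1,0,1,0,1,0,0,0,0,0,0,1]
Step 4: insert hpf at [6, 13, 17] -> counters=[0,0,2,0,0,0,2,1,0,0,1,0,0,2,0,1,0,2,0,0,0,0,0,0,1]
Step 5: insert q at [2, 15, 24] -> counters=[0,0,3,0,0,0,2,1,0,0,1,0,0,2,0,2,0,2,0,0,0,0,0,0,2]
Step 6: insert q at [2, 15, 24] -> counters=[0,0,4,0,0,0,2,1,0,0,1,0,0,2,0,3,0,2,0,0,0,0,0,0,3]
Step 7: insert hpf at [6, 13, 17] -> counters=[0,0,4,0,0,0,3,1,0,0,1,0,0,3,0,3,0,3,0,0,0,0,0,0,3]
Step 8: insert hpf at [6, 13, 17] -> counters=[0,0,4,0,0,0,4,1,0,0,1,0,0,4,0,3,0,4,0,0,0,0,0,0,3]
Step 9: insert ztp at [2, 7, 10] -> counters=[0,0,5,0,0,0,4,2,0,0,2,0,0,4,0,3,0,4,0,0,0,0,0,0,3]
Final counters=[0,0,5,0,0,0,4,2,0,0,2,0,0,4,0,3,0,4,0,0,0,0,0,0,3] -> 8 nonzero

Answer: 8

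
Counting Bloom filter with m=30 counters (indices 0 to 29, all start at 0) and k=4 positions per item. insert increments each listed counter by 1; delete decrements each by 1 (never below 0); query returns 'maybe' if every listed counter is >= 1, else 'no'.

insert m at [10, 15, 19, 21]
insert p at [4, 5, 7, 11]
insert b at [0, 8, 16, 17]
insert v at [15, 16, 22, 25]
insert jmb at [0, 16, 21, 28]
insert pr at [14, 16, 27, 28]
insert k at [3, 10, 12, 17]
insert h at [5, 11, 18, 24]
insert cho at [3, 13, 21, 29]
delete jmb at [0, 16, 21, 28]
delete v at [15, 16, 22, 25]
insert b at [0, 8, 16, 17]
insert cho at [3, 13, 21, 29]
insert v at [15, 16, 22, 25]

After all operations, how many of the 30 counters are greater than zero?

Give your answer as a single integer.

Step 1: insert m at [10, 15, 19, 21] -> counters=[0,0,0,0,0,0,0,0,0,0,1,0,0,0,0,1,0,0,0,1,0,1,0,0,0,0,0,0,0,0]
Step 2: insert p at [4, 5, 7, 11] -> counters=[0,0,0,0,1,1,0,1,0,0,1,1,0,0,0,1,0,0,0,1,0,1,0,0,0,0,0,0,0,0]
Step 3: insert b at [0, 8, 16, 17] -> counters=[1,0,0,0,1,1,0,1,1,0,1,1,0,0,0,1,1,1,0,1,0,1,0,0,0,0,0,0,0,0]
Step 4: insert v at [15, 16, 22, 25] -> counters=[1,0,0,0,1,1,0,1,1,0,1,1,0,0,0,2,2,1,0,1,0,1,1,0,0,1,0,0,0,0]
Step 5: insert jmb at [0, 16, 21, 28] -> counters=[2,0,0,0,1,1,0,1,1,0,1,1,0,0,0,2,3,1,0,1,0,2,1,0,0,1,0,0,1,0]
Step 6: insert pr at [14, 16, 27, 28] -> counters=[2,0,0,0,1,1,0,1,1,0,1,1,0,0,1,2,4,1,0,1,0,2,1,0,0,1,0,1,2,0]
Step 7: insert k at [3, 10, 12, 17] -> counters=[2,0,0,1,1,1,0,1,1,0,2,1,1,0,1,2,4,2,0,1,0,2,1,0,0,1,0,1,2,0]
Step 8: insert h at [5, 11, 18, 24] -> counters=[2,0,0,1,1,2,0,1,1,0,2,2,1,0,1,2,4,2,1,1,0,2,1,0,1,1,0,1,2,0]
Step 9: insert cho at [3, 13, 21, 29] -> counters=[2,0,0,2,1,2,0,1,1,0,2,2,1,1,1,2,4,2,1,1,0,3,1,0,1,1,0,1,2,1]
Step 10: delete jmb at [0, 16, 21, 28] -> counters=[1,0,0,2,1,2,0,1,1,0,2,2,1,1,1,2,3,2,1,1,0,2,1,0,1,1,0,1,1,1]
Step 11: delete v at [15, 16, 22, 25] -> counters=[1,0,0,2,1,2,0,1,1,0,2,2,1,1,1,1,2,2,1,1,0,2,0,0,1,0,0,1,1,1]
Step 12: insert b at [0, 8, 16, 17] -> counters=[2,0,0,2,1,2,0,1,2,0,2,2,1,1,1,1,3,3,1,1,0,2,0,0,1,0,0,1,1,1]
Step 13: insert cho at [3, 13, 21, 29] -> counters=[2,0,0,3,1,2,0,1,2,0,2,2,1,2,1,1,3,3,1,1,0,3,0,0,1,0,0,1,1,2]
Step 14: insert v at [15, 16, 22, 25] -> counters=[2,0,0,3,1,2,0,1,2,0,2,2,1,2,1,2,4,3,1,1,0,3,1,0,1,1,0,1,1,2]
Final counters=[2,0,0,3,1,2,0,1,2,0,2,2,1,2,1,2,4,3,1,1,0,3,1,0,1,1,0,1,1,2] -> 23 nonzero

Answer: 23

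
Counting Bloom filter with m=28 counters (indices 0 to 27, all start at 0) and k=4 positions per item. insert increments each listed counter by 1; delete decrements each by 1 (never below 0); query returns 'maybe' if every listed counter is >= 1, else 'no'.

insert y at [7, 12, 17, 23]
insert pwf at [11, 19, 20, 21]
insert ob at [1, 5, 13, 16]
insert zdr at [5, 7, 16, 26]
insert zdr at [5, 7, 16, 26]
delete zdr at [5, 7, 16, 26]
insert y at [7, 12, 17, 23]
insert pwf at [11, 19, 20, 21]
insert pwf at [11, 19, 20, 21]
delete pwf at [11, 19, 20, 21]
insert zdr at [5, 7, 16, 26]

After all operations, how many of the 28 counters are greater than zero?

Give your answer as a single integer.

Answer: 13

Derivation:
Step 1: insert y at [7, 12, 17, 23] -> counters=[0,0,0,0,0,0,0,1,0,0,0,0,1,0,0,0,0,1,0,0,0,0,0,1,0,0,0,0]
Step 2: insert pwf at [11, 19, 20, 21] -> counters=[0,0,0,0,0,0,0,1,0,0,0,1,1,0,0,0,0,1,0,1,1,1,0,1,0,0,0,0]
Step 3: insert ob at [1, 5, 13, 16] -> counters=[0,1,0,0,0,1,0,1,0,0,0,1,1,1,0,0,1,1,0,1,1,1,0,1,0,0,0,0]
Step 4: insert zdr at [5, 7, 16, 26] -> counters=[0,1,0,0,0,2,0,2,0,0,0,1,1,1,0,0,2,1,0,1,1,1,0,1,0,0,1,0]
Step 5: insert zdr at [5, 7, 16, 26] -> counters=[0,1,0,0,0,3,0,3,0,0,0,1,1,1,0,0,3,1,0,1,1,1,0,1,0,0,2,0]
Step 6: delete zdr at [5, 7, 16, 26] -> counters=[0,1,0,0,0,2,0,2,0,0,0,1,1,1,0,0,2,1,0,1,1,1,0,1,0,0,1,0]
Step 7: insert y at [7, 12, 17, 23] -> counters=[0,1,0,0,0,2,0,3,0,0,0,1,2,1,0,0,2,2,0,1,1,1,0,2,0,0,1,0]
Step 8: insert pwf at [11, 19, 20, 21] -> counters=[0,1,0,0,0,2,0,3,0,0,0,2,2,1,0,0,2,2,0,2,2,2,0,2,0,0,1,0]
Step 9: insert pwf at [11, 19, 20, 21] -> counters=[0,1,0,0,0,2,0,3,0,0,0,3,2,1,0,0,2,2,0,3,3,3,0,2,0,0,1,0]
Step 10: delete pwf at [11, 19, 20, 21] -> counters=[0,1,0,0,0,2,0,3,0,0,0,2,2,1,0,0,2,2,0,2,2,2,0,2,0,0,1,0]
Step 11: insert zdr at [5, 7, 16, 26] -> counters=[0,1,0,0,0,3,0,4,0,0,0,2,2,1,0,0,3,2,0,2,2,2,0,2,0,0,2,0]
Final counters=[0,1,0,0,0,3,0,4,0,0,0,2,2,1,0,0,3,2,0,2,2,2,0,2,0,0,2,0] -> 13 nonzero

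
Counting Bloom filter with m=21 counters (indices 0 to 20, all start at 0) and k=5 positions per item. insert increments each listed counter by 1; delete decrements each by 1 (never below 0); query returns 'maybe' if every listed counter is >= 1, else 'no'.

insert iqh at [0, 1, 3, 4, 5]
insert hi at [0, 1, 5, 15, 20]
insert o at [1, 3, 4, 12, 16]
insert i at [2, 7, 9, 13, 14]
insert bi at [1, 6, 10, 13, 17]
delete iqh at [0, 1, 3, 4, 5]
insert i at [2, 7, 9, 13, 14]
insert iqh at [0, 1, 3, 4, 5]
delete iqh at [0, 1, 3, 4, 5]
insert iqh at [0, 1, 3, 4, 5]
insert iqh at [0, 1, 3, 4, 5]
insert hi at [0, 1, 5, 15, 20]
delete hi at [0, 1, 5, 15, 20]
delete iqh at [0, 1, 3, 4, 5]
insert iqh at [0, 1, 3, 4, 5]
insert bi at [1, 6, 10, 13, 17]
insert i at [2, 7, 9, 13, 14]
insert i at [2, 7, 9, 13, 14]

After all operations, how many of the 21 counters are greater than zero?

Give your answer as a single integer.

Answer: 17

Derivation:
Step 1: insert iqh at [0, 1, 3, 4, 5] -> counters=[1,1,0,1,1,1,0,0,0,0,0,0,0,0,0,0,0,0,0,0,0]
Step 2: insert hi at [0, 1, 5, 15, 20] -> counters=[2,2,0,1,1,2,0,0,0,0,0,0,0,0,0,1,0,0,0,0,1]
Step 3: insert o at [1, 3, 4, 12, 16] -> counters=[2,3,0,2,2,2,0,0,0,0,0,0,1,0,0,1,1,0,0,0,1]
Step 4: insert i at [2, 7, 9, 13, 14] -> counters=[2,3,1,2,2,2,0,1,0,1,0,0,1,1,1,1,1,0,0,0,1]
Step 5: insert bi at [1, 6, 10, 13, 17] -> counters=[2,4,1,2,2,2,1,1,0,1,1,0,1,2,1,1,1,1,0,0,1]
Step 6: delete iqh at [0, 1, 3, 4, 5] -> counters=[1,3,1,1,1,1,1,1,0,1,1,0,1,2,1,1,1,1,0,0,1]
Step 7: insert i at [2, 7, 9, 13, 14] -> counters=[1,3,2,1,1,1,1,2,0,2,1,0,1,3,2,1,1,1,0,0,1]
Step 8: insert iqh at [0, 1, 3, 4, 5] -> counters=[2,4,2,2,2,2,1,2,0,2,1,0,1,3,2,1,1,1,0,0,1]
Step 9: delete iqh at [0, 1, 3, 4, 5] -> counters=[1,3,2,1,1,1,1,2,0,2,1,0,1,3,2,1,1,1,0,0,1]
Step 10: insert iqh at [0, 1, 3, 4, 5] -> counters=[2,4,2,2,2,2,1,2,0,2,1,0,1,3,2,1,1,1,0,0,1]
Step 11: insert iqh at [0, 1, 3, 4, 5] -> counters=[3,5,2,3,3,3,1,2,0,2,1,0,1,3,2,1,1,1,0,0,1]
Step 12: insert hi at [0, 1, 5, 15, 20] -> counters=[4,6,2,3,3,4,1,2,0,2,1,0,1,3,2,2,1,1,0,0,2]
Step 13: delete hi at [0, 1, 5, 15, 20] -> counters=[3,5,2,3,3,3,1,2,0,2,1,0,1,3,2,1,1,1,0,0,1]
Step 14: delete iqh at [0, 1, 3, 4, 5] -> counters=[2,4,2,2,2,2,1,2,0,2,1,0,1,3,2,1,1,1,0,0,1]
Step 15: insert iqh at [0, 1, 3, 4, 5] -> counters=[3,5,2,3,3,3,1,2,0,2,1,0,1,3,2,1,1,1,0,0,1]
Step 16: insert bi at [1, 6, 10, 13, 17] -> counters=[3,6,2,3,3,3,2,2,0,2,2,0,1,4,2,1,1,2,0,0,1]
Step 17: insert i at [2, 7, 9, 13, 14] -> counters=[3,6,3,3,3,3,2,3,0,3,2,0,1,5,3,1,1,2,0,0,1]
Step 18: insert i at [2, 7, 9, 13, 14] -> counters=[3,6,4,3,3,3,2,4,0,4,2,0,1,6,4,1,1,2,0,0,1]
Final counters=[3,6,4,3,3,3,2,4,0,4,2,0,1,6,4,1,1,2,0,0,1] -> 17 nonzero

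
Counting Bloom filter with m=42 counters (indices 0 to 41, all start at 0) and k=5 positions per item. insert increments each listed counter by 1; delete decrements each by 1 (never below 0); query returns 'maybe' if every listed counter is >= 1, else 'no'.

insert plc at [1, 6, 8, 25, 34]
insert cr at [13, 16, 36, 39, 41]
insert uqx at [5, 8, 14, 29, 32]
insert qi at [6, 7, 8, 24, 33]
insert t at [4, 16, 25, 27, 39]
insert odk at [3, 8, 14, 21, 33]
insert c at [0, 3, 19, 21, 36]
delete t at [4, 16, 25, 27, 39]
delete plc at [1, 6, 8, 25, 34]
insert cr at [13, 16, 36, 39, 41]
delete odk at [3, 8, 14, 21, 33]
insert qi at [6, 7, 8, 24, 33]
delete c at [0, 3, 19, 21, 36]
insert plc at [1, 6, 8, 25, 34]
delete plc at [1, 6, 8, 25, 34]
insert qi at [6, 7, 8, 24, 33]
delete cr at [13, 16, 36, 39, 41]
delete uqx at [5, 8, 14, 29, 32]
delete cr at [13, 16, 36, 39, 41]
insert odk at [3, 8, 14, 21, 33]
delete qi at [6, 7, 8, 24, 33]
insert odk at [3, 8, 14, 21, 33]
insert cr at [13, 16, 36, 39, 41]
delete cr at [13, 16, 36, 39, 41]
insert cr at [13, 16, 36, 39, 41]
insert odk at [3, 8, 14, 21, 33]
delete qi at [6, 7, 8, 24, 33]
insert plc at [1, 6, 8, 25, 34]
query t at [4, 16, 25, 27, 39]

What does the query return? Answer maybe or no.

Answer: no

Derivation:
Step 1: insert plc at [1, 6, 8, 25, 34] -> counters=[0,1,0,0,0,0,1,0,1,0,0,0,0,0,0,0,0,0,0,0,0,0,0,0,0,1,0,0,0,0,0,0,0,0,1,0,0,0,0,0,0,0]
Step 2: insert cr at [13, 16, 36, 39, 41] -> counters=[0,1,0,0,0,0,1,0,1,0,0,0,0,1,0,0,1,0,0,0,0,0,0,0,0,1,0,0,0,0,0,0,0,0,1,0,1,0,0,1,0,1]
Step 3: insert uqx at [5, 8, 14, 29, 32] -> counters=[0,1,0,0,0,1,1,0,2,0,0,0,0,1,1,0,1,0,0,0,0,0,0,0,0,1,0,0,0,1,0,0,1,0,1,0,1,0,0,1,0,1]
Step 4: insert qi at [6, 7, 8, 24, 33] -> counters=[0,1,0,0,0,1,2,1,3,0,0,0,0,1,1,0,1,0,0,0,0,0,0,0,1,1,0,0,0,1,0,0,1,1,1,0,1,0,0,1,0,1]
Step 5: insert t at [4, 16, 25, 27, 39] -> counters=[0,1,0,0,1,1,2,1,3,0,0,0,0,1,1,0,2,0,0,0,0,0,0,0,1,2,0,1,0,1,0,0,1,1,1,0,1,0,0,2,0,1]
Step 6: insert odk at [3, 8, 14, 21, 33] -> counters=[0,1,0,1,1,1,2,1,4,0,0,0,0,1,2,0,2,0,0,0,0,1,0,0,1,2,0,1,0,1,0,0,1,2,1,0,1,0,0,2,0,1]
Step 7: insert c at [0, 3, 19, 21, 36] -> counters=[1,1,0,2,1,1,2,1,4,0,0,0,0,1,2,0,2,0,0,1,0,2,0,0,1,2,0,1,0,1,0,0,1,2,1,0,2,0,0,2,0,1]
Step 8: delete t at [4, 16, 25, 27, 39] -> counters=[1,1,0,2,0,1,2,1,4,0,0,0,0,1,2,0,1,0,0,1,0,2,0,0,1,1,0,0,0,1,0,0,1,2,1,0,2,0,0,1,0,1]
Step 9: delete plc at [1, 6, 8, 25, 34] -> counters=[1,0,0,2,0,1,1,1,3,0,0,0,0,1,2,0,1,0,0,1,0,2,0,0,1,0,0,0,0,1,0,0,1,2,0,0,2,0,0,1,0,1]
Step 10: insert cr at [13, 16, 36, 39, 41] -> counters=[1,0,0,2,0,1,1,1,3,0,0,0,0,2,2,0,2,0,0,1,0,2,0,0,1,0,0,0,0,1,0,0,1,2,0,0,3,0,0,2,0,2]
Step 11: delete odk at [3, 8, 14, 21, 33] -> counters=[1,0,0,1,0,1,1,1,2,0,0,0,0,2,1,0,2,0,0,1,0,1,0,0,1,0,0,0,0,1,0,0,1,1,0,0,3,0,0,2,0,2]
Step 12: insert qi at [6, 7, 8, 24, 33] -> counters=[1,0,0,1,0,1,2,2,3,0,0,0,0,2,1,0,2,0,0,1,0,1,0,0,2,0,0,0,0,1,0,0,1,2,0,0,3,0,0,2,0,2]
Step 13: delete c at [0, 3, 19, 21, 36] -> counters=[0,0,0,0,0,1,2,2,3,0,0,0,0,2,1,0,2,0,0,0,0,0,0,0,2,0,0,0,0,1,0,0,1,2,0,0,2,0,0,2,0,2]
Step 14: insert plc at [1, 6, 8, 25, 34] -> counters=[0,1,0,0,0,1,3,2,4,0,0,0,0,2,1,0,2,0,0,0,0,0,0,0,2,1,0,0,0,1,0,0,1,2,1,0,2,0,0,2,0,2]
Step 15: delete plc at [1, 6, 8, 25, 34] -> counters=[0,0,0,0,0,1,2,2,3,0,0,0,0,2,1,0,2,0,0,0,0,0,0,0,2,0,0,0,0,1,0,0,1,2,0,0,2,0,0,2,0,2]
Step 16: insert qi at [6, 7, 8, 24, 33] -> counters=[0,0,0,0,0,1,3,3,4,0,0,0,0,2,1,0,2,0,0,0,0,0,0,0,3,0,0,0,0,1,0,0,1,3,0,0,2,0,0,2,0,2]
Step 17: delete cr at [13, 16, 36, 39, 41] -> counters=[0,0,0,0,0,1,3,3,4,0,0,0,0,1,1,0,1,0,0,0,0,0,0,0,3,0,0,0,0,1,0,0,1,3,0,0,1,0,0,1,0,1]
Step 18: delete uqx at [5, 8, 14, 29, 32] -> counters=[0,0,0,0,0,0,3,3,3,0,0,0,0,1,0,0,1,0,0,0,0,0,0,0,3,0,0,0,0,0,0,0,0,3,0,0,1,0,0,1,0,1]
Step 19: delete cr at [13, 16, 36, 39, 41] -> counters=[0,0,0,0,0,0,3,3,3,0,0,0,0,0,0,0,0,0,0,0,0,0,0,0,3,0,0,0,0,0,0,0,0,3,0,0,0,0,0,0,0,0]
Step 20: insert odk at [3, 8, 14, 21, 33] -> counters=[0,0,0,1,0,0,3,3,4,0,0,0,0,0,1,0,0,0,0,0,0,1,0,0,3,0,0,0,0,0,0,0,0,4,0,0,0,0,0,0,0,0]
Step 21: delete qi at [6, 7, 8, 24, 33] -> counters=[0,0,0,1,0,0,2,2,3,0,0,0,0,0,1,0,0,0,0,0,0,1,0,0,2,0,0,0,0,0,0,0,0,3,0,0,0,0,0,0,0,0]
Step 22: insert odk at [3, 8, 14, 21, 33] -> counters=[0,0,0,2,0,0,2,2,4,0,0,0,0,0,2,0,0,0,0,0,0,2,0,0,2,0,0,0,0,0,0,0,0,4,0,0,0,0,0,0,0,0]
Step 23: insert cr at [13, 16, 36, 39, 41] -> counters=[0,0,0,2,0,0,2,2,4,0,0,0,0,1,2,0,1,0,0,0,0,2,0,0,2,0,0,0,0,0,0,0,0,4,0,0,1,0,0,1,0,1]
Step 24: delete cr at [13, 16, 36, 39, 41] -> counters=[0,0,0,2,0,0,2,2,4,0,0,0,0,0,2,0,0,0,0,0,0,2,0,0,2,0,0,0,0,0,0,0,0,4,0,0,0,0,0,0,0,0]
Step 25: insert cr at [13, 16, 36, 39, 41] -> counters=[0,0,0,2,0,0,2,2,4,0,0,0,0,1,2,0,1,0,0,0,0,2,0,0,2,0,0,0,0,0,0,0,0,4,0,0,1,0,0,1,0,1]
Step 26: insert odk at [3, 8, 14, 21, 33] -> counters=[0,0,0,3,0,0,2,2,5,0,0,0,0,1,3,0,1,0,0,0,0,3,0,0,2,0,0,0,0,0,0,0,0,5,0,0,1,0,0,1,0,1]
Step 27: delete qi at [6, 7, 8, 24, 33] -> counters=[0,0,0,3,0,0,1,1,4,0,0,0,0,1,3,0,1,0,0,0,0,3,0,0,1,0,0,0,0,0,0,0,0,4,0,0,1,0,0,1,0,1]
Step 28: insert plc at [1, 6, 8, 25, 34] -> counters=[0,1,0,3,0,0,2,1,5,0,0,0,0,1,3,0,1,0,0,0,0,3,0,0,1,1,0,0,0,0,0,0,0,4,1,0,1,0,0,1,0,1]
Query t: check counters[4]=0 counters[16]=1 counters[25]=1 counters[27]=0 counters[39]=1 -> no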